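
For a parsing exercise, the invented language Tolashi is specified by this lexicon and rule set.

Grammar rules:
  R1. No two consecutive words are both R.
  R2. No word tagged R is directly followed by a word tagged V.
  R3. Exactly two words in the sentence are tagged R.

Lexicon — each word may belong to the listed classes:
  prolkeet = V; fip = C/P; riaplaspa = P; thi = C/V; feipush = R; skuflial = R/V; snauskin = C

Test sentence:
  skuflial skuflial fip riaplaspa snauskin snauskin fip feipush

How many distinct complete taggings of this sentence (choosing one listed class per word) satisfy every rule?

4

Candidates per position — 1:skuflial {R,V}; 2:skuflial {R,V}; 3:fip {C,P}; 4:riaplaspa {P}; 5:snauskin {C}; 6:snauskin {C}; 7:fip {C,P}; 8:feipush {R}.
There are 16 candidate sequences in total.
The sequences that satisfy every rule: V R C P C C C R; V R C P C C P R; V R P P C C C R; V R P P C C P R.
Count = 4.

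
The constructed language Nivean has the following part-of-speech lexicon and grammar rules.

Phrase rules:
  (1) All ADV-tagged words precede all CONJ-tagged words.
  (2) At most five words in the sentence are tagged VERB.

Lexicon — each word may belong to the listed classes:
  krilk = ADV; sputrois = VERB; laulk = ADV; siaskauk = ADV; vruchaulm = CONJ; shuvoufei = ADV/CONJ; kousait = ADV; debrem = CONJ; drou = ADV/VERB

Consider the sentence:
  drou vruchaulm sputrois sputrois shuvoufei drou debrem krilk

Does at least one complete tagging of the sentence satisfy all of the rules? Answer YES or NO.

NO

Candidates per position — 1:drou {ADV,VERB}; 2:vruchaulm {CONJ}; 3:sputrois {VERB}; 4:sputrois {VERB}; 5:shuvoufei {ADV,CONJ}; 6:drou {ADV,VERB}; 7:debrem {CONJ}; 8:krilk {ADV}.
Rule 1 cannot be satisfied by any choice of tags from the lexicon.
So there is no consistent tagging.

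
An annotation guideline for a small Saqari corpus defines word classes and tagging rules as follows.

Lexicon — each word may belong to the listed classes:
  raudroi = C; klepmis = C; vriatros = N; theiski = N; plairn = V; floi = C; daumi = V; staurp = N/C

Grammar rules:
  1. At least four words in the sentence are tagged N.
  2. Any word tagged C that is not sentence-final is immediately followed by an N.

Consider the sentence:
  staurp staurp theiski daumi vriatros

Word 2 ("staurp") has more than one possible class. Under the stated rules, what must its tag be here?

N

Candidates per position — 1:staurp {N,C}; 2:staurp {N,C}; 3:theiski {N}; 4:daumi {V}; 5:vriatros {N}.
Position 1: C is ruled out by rule 1; that leaves N.
Position 2: C is ruled out by rule 1; that leaves N.
That leaves exactly one tagging: N N N V N.
Checking: rule 1 ✓; rule 2 ✓.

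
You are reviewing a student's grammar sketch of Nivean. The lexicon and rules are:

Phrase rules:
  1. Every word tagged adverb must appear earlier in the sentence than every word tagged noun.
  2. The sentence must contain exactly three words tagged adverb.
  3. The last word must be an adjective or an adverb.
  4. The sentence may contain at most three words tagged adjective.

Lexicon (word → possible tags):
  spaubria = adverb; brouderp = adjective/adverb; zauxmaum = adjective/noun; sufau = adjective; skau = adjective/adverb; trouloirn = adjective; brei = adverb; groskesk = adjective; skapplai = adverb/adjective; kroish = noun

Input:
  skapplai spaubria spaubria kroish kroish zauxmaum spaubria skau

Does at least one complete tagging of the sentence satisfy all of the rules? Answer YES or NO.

NO

Candidates per position — 1:skapplai {adverb,adjective}; 2:spaubria {adverb}; 3:spaubria {adverb}; 4:kroish {noun}; 5:kroish {noun}; 6:zauxmaum {adjective,noun}; 7:spaubria {adverb}; 8:skau {adjective,adverb}.
Rule 1 cannot be satisfied by any choice of tags from the lexicon.
So there is no consistent tagging.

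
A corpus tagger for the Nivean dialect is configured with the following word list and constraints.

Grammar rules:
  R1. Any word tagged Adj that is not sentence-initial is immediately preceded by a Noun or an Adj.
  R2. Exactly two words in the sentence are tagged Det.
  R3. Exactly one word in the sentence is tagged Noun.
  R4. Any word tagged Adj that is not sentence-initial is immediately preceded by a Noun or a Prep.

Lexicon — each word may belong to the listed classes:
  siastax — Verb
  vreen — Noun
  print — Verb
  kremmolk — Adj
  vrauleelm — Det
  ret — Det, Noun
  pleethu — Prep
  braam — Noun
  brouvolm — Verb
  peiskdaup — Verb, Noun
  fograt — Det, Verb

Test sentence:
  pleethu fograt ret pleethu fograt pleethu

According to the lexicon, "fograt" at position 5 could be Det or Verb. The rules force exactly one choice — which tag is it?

Candidates per position — 1:pleethu {Prep}; 2:fograt {Det,Verb}; 3:ret {Det,Noun}; 4:pleethu {Prep}; 5:fograt {Det,Verb}; 6:pleethu {Prep}.
Word 3 cannot be Det — rule 3 would then fail for every completion. It is Noun.
Word 5 cannot be Verb — rule 2 would then fail for every completion. It is Det.
Word 2 cannot be Verb — rule 2 would then fail for every completion. It is Det.
That leaves exactly one tagging: Prep Det Noun Prep Det Prep.
Check: rule 1 satisfied; rule 2 satisfied; rule 3 satisfied; rule 4 satisfied.

Det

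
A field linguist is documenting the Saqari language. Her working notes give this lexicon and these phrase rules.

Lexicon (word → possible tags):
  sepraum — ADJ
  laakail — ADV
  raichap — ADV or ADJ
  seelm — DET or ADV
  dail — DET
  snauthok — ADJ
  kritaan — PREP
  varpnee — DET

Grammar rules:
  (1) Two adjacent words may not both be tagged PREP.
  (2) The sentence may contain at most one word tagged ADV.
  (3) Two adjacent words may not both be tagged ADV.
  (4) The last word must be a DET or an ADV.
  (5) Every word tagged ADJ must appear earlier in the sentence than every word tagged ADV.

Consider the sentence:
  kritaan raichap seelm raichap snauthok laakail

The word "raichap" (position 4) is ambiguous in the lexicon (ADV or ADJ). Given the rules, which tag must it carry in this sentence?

Candidates per position — 1:kritaan {PREP}; 2:raichap {ADV,ADJ}; 3:seelm {DET,ADV}; 4:raichap {ADV,ADJ}; 5:snauthok {ADJ}; 6:laakail {ADV}.
Word 2 cannot be ADV — rule 2 would then fail for every completion. It is ADJ.
Word 3 cannot be ADV — rule 2 would then fail for every completion. It is DET.
Word 4 cannot be ADV — rule 2 would then fail for every completion. It is ADJ.
The only consistent sequence is: PREP ADJ DET ADJ ADJ ADV.
Checking: rule 1 satisfied; rule 2 satisfied; rule 3 satisfied; rule 4 satisfied; rule 5 satisfied.

ADJ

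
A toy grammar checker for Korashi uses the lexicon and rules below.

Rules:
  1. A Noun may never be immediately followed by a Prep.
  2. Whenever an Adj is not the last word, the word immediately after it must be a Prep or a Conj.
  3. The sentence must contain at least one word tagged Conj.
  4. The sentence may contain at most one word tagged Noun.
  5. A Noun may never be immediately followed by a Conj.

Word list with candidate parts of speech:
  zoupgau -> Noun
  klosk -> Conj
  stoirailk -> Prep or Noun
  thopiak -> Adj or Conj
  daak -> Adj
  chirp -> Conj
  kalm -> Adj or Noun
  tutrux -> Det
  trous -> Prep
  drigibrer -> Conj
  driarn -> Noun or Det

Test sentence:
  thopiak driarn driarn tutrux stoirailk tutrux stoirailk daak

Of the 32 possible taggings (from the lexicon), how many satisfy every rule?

5

Candidates per position — 1:thopiak {Adj,Conj}; 2:driarn {Noun,Det}; 3:driarn {Noun,Det}; 4:tutrux {Det}; 5:stoirailk {Prep,Noun}; 6:tutrux {Det}; 7:stoirailk {Prep,Noun}; 8:daak {Adj}.
There are 32 candidate sequences in total.
The sequences that satisfy every rule: Conj Noun Det Det Prep Det Prep Adj; Conj Det Noun Det Prep Det Prep Adj; Conj Det Det Det Prep Det Prep Adj; Conj Det Det Det Prep Det Noun Adj; Conj Det Det Det Noun Det Prep Adj.
Count = 5.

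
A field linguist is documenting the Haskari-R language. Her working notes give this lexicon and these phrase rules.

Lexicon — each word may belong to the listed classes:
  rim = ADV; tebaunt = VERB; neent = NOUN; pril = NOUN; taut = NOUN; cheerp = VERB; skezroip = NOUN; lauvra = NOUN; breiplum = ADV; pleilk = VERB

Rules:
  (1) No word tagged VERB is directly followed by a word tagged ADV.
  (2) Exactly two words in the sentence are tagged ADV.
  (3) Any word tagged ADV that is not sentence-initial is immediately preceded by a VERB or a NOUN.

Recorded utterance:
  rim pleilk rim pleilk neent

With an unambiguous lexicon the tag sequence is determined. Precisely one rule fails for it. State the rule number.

1

Fixed tagging: ADV VERB ADV VERB NOUN.
Checking each rule: R1 violated, R2 holds, R3 holds.
Only rule 1 fails.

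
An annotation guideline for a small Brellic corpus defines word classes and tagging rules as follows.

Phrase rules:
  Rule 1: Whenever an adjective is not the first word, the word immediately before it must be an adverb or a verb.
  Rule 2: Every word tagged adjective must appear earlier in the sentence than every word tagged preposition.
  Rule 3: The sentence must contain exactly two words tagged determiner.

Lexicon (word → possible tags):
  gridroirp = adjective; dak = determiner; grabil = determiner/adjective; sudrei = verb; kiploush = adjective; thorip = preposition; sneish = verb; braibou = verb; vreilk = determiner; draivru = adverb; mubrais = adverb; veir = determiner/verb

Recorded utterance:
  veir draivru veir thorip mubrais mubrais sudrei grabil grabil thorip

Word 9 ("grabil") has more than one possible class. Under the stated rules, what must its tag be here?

Candidates per position — 1:veir {determiner,verb}; 2:draivru {adverb}; 3:veir {determiner,verb}; 4:thorip {preposition}; 5:mubrais {adverb}; 6:mubrais {adverb}; 7:sudrei {verb}; 8:grabil {determiner,adjective}; 9:grabil {determiner,adjective}; 10:thorip {preposition}.
Word 8 cannot be adjective — rule 2 would then fail for every completion. It is determiner.
Word 9 cannot be adjective — rule 1 would then fail for every completion. It is determiner.
Word 1 cannot be determiner — rule 3 would then fail for every completion. It is verb.
Word 3 cannot be determiner — rule 3 would then fail for every completion. It is verb.
The unique satisfying tagging is: verb adverb verb preposition adverb adverb verb determiner determiner preposition.
Verifying each rule — rule 1 holds; rule 2 holds; rule 3 holds.

determiner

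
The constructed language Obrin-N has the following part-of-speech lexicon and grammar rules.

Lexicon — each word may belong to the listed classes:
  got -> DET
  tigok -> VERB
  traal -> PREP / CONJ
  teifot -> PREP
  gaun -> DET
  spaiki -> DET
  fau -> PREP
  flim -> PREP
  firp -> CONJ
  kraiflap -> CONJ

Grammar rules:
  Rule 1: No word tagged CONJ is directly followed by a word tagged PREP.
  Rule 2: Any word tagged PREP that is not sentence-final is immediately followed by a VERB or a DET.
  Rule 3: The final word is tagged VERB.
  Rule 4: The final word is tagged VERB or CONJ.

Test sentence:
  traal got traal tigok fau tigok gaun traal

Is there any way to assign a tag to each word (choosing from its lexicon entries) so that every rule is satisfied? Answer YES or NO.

Candidates per position — 1:traal {PREP,CONJ}; 2:got {DET}; 3:traal {PREP,CONJ}; 4:tigok {VERB}; 5:fau {PREP}; 6:tigok {VERB}; 7:gaun {DET}; 8:traal {PREP,CONJ}.
Rule 3 cannot be satisfied by any choice of tags from the lexicon.
So there is no consistent tagging.

NO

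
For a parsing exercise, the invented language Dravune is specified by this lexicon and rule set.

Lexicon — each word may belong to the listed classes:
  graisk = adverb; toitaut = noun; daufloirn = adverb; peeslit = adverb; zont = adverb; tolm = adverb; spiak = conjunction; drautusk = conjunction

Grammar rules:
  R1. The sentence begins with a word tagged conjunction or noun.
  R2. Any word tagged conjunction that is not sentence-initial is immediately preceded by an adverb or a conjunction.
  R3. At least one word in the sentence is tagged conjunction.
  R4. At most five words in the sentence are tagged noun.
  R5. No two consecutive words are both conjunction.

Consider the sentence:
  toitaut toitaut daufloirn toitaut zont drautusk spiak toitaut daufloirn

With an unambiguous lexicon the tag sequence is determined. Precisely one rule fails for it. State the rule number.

5

Fixed tagging: noun noun adverb noun adverb conjunction conjunction noun adverb.
Rule check: R1 ok, R2 ok, R3 ok, R4 ok, R5 fails.
Only rule 5 fails.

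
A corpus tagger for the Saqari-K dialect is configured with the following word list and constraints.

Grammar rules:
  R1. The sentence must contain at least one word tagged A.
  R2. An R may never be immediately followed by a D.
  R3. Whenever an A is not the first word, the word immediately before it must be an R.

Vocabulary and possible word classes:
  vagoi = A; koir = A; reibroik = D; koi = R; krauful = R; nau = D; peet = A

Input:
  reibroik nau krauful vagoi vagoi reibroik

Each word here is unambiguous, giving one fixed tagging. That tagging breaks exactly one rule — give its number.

Fixed tagging: D D R A A D.
Applying the rules: R1 ✓, R2 ✓, R3 ✗.
Only rule 3 fails.

3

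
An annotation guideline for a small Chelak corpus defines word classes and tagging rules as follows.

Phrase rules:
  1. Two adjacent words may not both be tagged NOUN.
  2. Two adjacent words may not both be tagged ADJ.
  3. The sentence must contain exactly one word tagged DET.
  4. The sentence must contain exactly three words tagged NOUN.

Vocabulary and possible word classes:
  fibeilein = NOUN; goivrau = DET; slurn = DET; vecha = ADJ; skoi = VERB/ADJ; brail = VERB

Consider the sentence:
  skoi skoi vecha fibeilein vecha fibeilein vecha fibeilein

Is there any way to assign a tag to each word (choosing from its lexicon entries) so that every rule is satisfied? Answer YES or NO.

Candidates per position — 1:skoi {VERB,ADJ}; 2:skoi {VERB,ADJ}; 3:vecha {ADJ}; 4:fibeilein {NOUN}; 5:vecha {ADJ}; 6:fibeilein {NOUN}; 7:vecha {ADJ}; 8:fibeilein {NOUN}.
Rule 3 cannot be satisfied by any choice of tags from the lexicon.
So there is no consistent tagging.

NO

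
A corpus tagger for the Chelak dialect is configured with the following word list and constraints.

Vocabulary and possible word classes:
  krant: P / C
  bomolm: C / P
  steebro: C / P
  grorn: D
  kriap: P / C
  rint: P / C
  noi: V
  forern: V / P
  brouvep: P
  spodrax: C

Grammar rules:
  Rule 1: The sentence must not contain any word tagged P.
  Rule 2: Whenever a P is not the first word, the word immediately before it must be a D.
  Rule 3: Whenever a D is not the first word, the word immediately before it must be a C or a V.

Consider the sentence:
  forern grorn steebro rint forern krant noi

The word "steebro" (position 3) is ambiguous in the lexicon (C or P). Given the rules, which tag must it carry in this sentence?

C

Candidates per position — 1:forern {V,P}; 2:grorn {D}; 3:steebro {C,P}; 4:rint {P,C}; 5:forern {V,P}; 6:krant {P,C}; 7:noi {V}.
Position 1: P is ruled out by rule 1; that leaves V.
Position 3: P is ruled out by rule 1; that leaves C.
Position 4: P is ruled out by rule 1; that leaves C.
Position 5: P is ruled out by rule 1; that leaves V.
Position 6: P is ruled out by rule 1; that leaves C.
So the tagging must be: V D C C V C V.
Rule-by-rule: rule 1 satisfied; rule 2 satisfied; rule 3 satisfied.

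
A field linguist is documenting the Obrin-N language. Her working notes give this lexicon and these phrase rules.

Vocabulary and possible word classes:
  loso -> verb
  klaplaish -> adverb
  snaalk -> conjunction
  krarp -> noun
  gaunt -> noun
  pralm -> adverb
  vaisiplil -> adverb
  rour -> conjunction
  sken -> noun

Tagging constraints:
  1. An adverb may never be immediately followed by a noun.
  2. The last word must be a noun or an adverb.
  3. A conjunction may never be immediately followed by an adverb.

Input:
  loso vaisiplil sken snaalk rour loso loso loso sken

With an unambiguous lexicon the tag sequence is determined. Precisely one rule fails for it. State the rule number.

1

Fixed tagging: verb adverb noun conjunction conjunction verb verb verb noun.
Applying the rules: R1 fails, R2 ok, R3 ok.
Only rule 1 fails.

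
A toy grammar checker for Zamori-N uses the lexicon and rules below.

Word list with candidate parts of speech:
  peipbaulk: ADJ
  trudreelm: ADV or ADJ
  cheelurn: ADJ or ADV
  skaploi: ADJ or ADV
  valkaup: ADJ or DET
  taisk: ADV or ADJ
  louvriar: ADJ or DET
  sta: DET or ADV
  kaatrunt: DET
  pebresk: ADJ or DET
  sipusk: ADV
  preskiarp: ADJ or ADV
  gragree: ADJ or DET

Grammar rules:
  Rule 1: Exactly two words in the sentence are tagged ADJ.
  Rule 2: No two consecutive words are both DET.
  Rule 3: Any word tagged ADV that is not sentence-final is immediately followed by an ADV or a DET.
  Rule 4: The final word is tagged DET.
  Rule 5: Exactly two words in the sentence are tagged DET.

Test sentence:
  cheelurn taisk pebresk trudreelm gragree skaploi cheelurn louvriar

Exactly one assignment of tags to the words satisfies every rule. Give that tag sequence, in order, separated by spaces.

Candidates per position — 1:cheelurn {ADJ,ADV}; 2:taisk {ADV,ADJ}; 3:pebresk {ADJ,DET}; 4:trudreelm {ADV,ADJ}; 5:gragree {ADJ,DET}; 6:skaploi {ADJ,ADV}; 7:cheelurn {ADJ,ADV}; 8:louvriar {ADJ,DET}.
At position 8, choosing ADJ makes rule 4 impossible to satisfy; hence DET.
The remaining ambiguous positions (1, 2, 3, 4, 5, 6, 7) are resolved jointly — only one combination satisfies every rule.
That leaves exactly one tagging: ADV ADV DET ADJ ADJ ADV ADV DET.
Checking: rule 1 satisfied; rule 2 satisfied; rule 3 satisfied; rule 4 satisfied; rule 5 satisfied.

ADV ADV DET ADJ ADJ ADV ADV DET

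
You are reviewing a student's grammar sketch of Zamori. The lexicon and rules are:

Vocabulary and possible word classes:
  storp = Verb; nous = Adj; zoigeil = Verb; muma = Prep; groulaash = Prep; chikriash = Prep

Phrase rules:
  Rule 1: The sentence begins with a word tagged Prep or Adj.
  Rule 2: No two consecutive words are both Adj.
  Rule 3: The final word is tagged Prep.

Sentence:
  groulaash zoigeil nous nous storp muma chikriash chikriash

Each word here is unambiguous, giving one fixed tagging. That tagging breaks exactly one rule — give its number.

Fixed tagging: Prep Verb Adj Adj Verb Prep Prep Prep.
Rule check: R1 holds, R2 violated, R3 holds.
Only rule 2 fails.

2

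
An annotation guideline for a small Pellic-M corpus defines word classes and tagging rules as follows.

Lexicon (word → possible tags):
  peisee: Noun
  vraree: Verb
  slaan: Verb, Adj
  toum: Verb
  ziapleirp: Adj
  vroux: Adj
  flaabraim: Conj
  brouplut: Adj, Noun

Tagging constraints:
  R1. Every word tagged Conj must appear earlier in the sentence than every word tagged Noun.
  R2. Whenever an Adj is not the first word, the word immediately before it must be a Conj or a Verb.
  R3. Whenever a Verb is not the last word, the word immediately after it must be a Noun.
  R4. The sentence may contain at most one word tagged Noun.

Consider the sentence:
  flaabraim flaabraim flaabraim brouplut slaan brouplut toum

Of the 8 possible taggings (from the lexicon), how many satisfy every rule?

Candidates per position — 1:flaabraim {Conj}; 2:flaabraim {Conj}; 3:flaabraim {Conj}; 4:brouplut {Adj,Noun}; 5:slaan {Verb,Adj}; 6:brouplut {Adj,Noun}; 7:toum {Verb}.
There are 8 candidate sequences in total.
The sequences that satisfy every rule: Conj Conj Conj Adj Verb Noun Verb.
Count = 1.

1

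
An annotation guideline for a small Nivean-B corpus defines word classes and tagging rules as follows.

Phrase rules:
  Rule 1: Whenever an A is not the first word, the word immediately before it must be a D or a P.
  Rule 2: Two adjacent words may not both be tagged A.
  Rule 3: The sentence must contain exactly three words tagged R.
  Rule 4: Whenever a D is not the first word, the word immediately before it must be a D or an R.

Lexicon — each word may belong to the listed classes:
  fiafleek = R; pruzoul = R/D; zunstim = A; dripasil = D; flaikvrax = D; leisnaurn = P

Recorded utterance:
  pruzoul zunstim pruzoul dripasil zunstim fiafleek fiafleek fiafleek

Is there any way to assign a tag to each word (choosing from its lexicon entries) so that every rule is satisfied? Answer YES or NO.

Candidates per position — 1:pruzoul {R,D}; 2:zunstim {A}; 3:pruzoul {R,D}; 4:dripasil {D}; 5:zunstim {A}; 6:fiafleek {R}; 7:fiafleek {R}; 8:fiafleek {R}.
Every candidate sequence violates at least one rule; no consistent tagging exists.

NO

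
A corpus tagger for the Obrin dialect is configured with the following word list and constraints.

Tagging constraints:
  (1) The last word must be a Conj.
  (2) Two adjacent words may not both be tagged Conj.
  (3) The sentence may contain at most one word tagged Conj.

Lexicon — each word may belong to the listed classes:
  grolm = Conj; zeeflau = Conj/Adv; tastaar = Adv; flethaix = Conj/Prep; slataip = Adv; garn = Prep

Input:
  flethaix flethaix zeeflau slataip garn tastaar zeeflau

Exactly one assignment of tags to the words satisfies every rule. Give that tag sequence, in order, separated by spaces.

Candidates per position — 1:flethaix {Conj,Prep}; 2:flethaix {Conj,Prep}; 3:zeeflau {Conj,Adv}; 4:slataip {Adv}; 5:garn {Prep}; 6:tastaar {Adv}; 7:zeeflau {Conj,Adv}.
If word 7 were Adv, no tagging could satisfy rule 1; so word 7 is Conj.
If word 1 were Conj, no tagging could satisfy rule 3; so word 1 is Prep.
If word 2 were Conj, no tagging could satisfy rule 3; so word 2 is Prep.
If word 3 were Conj, no tagging could satisfy rule 3; so word 3 is Adv.
The unique satisfying tagging is: Prep Prep Adv Adv Prep Adv Conj.
Checking: rule 1 satisfied; rule 2 satisfied; rule 3 satisfied.

Prep Prep Adv Adv Prep Adv Conj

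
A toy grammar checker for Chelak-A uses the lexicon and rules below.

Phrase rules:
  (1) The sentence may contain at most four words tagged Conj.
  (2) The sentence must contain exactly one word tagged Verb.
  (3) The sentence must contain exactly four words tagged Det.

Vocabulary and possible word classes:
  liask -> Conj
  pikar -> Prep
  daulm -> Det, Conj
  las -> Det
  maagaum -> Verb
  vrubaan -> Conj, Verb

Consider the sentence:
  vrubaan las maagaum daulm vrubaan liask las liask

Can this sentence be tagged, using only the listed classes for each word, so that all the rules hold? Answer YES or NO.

NO

Candidates per position — 1:vrubaan {Conj,Verb}; 2:las {Det}; 3:maagaum {Verb}; 4:daulm {Det,Conj}; 5:vrubaan {Conj,Verb}; 6:liask {Conj}; 7:las {Det}; 8:liask {Conj}.
Rule 3 cannot be satisfied by any choice of tags from the lexicon.
So there is no consistent tagging.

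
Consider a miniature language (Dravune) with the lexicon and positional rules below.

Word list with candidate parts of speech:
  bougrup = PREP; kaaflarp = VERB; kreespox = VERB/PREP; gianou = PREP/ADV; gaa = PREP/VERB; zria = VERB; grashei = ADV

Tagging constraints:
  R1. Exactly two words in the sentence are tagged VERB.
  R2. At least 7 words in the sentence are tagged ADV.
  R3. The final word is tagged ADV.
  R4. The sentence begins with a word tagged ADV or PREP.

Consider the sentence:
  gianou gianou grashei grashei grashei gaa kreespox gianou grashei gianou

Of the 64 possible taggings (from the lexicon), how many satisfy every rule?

Candidates per position — 1:gianou {PREP,ADV}; 2:gianou {PREP,ADV}; 3:grashei {ADV}; 4:grashei {ADV}; 5:grashei {ADV}; 6:gaa {PREP,VERB}; 7:kreespox {VERB,PREP}; 8:gianou {PREP,ADV}; 9:grashei {ADV}; 10:gianou {PREP,ADV}.
There are 64 candidate sequences in total.
The sequences that satisfy every rule: PREP ADV ADV ADV ADV VERB VERB ADV ADV ADV; ADV PREP ADV ADV ADV VERB VERB ADV ADV ADV; ADV ADV ADV ADV ADV VERB VERB PREP ADV ADV; ADV ADV ADV ADV ADV VERB VERB ADV ADV ADV.
Count = 4.

4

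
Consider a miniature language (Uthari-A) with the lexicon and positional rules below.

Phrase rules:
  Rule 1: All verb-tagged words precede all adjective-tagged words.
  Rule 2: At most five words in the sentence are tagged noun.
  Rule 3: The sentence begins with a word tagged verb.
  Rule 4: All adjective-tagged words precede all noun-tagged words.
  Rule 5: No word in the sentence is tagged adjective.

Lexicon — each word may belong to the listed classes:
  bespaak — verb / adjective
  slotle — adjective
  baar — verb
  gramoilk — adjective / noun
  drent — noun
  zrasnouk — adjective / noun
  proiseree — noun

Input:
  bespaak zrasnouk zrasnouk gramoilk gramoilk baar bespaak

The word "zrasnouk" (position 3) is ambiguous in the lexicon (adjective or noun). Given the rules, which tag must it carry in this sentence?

noun

Candidates per position — 1:bespaak {verb,adjective}; 2:zrasnouk {adjective,noun}; 3:zrasnouk {adjective,noun}; 4:gramoilk {adjective,noun}; 5:gramoilk {adjective,noun}; 6:baar {verb}; 7:bespaak {verb,adjective}.
Position 1: tagging it adjective would leave rule 1 unsatisfiable, so it must be verb.
Position 2: tagging it adjective would leave rule 1 unsatisfiable, so it must be noun.
Position 3: tagging it adjective would leave rule 1 unsatisfiable, so it must be noun.
Position 4: tagging it adjective would leave rule 1 unsatisfiable, so it must be noun.
Position 5: tagging it adjective would leave rule 1 unsatisfiable, so it must be noun.
Position 7: tagging it adjective would leave rule 4 unsatisfiable, so it must be verb.
So the tagging must be: verb noun noun noun noun verb verb.
Checking: rule 1 ok; rule 2 ok; rule 3 ok; rule 4 ok; rule 5 ok.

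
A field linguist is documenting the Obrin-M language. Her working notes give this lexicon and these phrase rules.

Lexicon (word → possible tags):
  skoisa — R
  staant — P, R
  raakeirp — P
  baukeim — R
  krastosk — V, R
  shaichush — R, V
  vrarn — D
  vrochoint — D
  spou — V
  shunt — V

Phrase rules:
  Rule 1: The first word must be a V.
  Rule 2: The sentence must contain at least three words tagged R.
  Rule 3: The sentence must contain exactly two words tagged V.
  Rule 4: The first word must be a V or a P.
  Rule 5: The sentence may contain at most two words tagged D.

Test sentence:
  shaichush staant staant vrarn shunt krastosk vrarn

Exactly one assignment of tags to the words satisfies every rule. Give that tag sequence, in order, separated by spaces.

Candidates per position — 1:shaichush {R,V}; 2:staant {P,R}; 3:staant {P,R}; 4:vrarn {D}; 5:shunt {V}; 6:krastosk {V,R}; 7:vrarn {D}.
Position 1: tagging it R would leave rule 1 unsatisfiable, so it must be V.
Position 2: tagging it P would leave rule 2 unsatisfiable, so it must be R.
Position 3: tagging it P would leave rule 2 unsatisfiable, so it must be R.
Position 6: tagging it V would leave rule 2 unsatisfiable, so it must be R.
The unique satisfying tagging is: V R R D V R D.
Verifying each rule — rule 1 satisfied; rule 2 satisfied; rule 3 satisfied; rule 4 satisfied; rule 5 satisfied.

V R R D V R D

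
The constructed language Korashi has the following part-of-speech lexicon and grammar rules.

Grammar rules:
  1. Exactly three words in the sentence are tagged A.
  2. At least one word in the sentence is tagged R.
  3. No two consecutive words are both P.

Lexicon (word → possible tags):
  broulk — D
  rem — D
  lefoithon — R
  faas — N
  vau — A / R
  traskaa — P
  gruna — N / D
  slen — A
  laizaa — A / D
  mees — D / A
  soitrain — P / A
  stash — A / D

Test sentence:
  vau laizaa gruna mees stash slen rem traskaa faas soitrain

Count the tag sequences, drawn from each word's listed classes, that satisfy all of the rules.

Candidates per position — 1:vau {A,R}; 2:laizaa {A,D}; 3:gruna {N,D}; 4:mees {D,A}; 5:stash {A,D}; 6:slen {A}; 7:rem {D}; 8:traskaa {P}; 9:faas {N}; 10:soitrain {P,A}.
There are 64 candidate sequences in total.
Checking each against the rules leaves 12 sequences.
Count = 12.

12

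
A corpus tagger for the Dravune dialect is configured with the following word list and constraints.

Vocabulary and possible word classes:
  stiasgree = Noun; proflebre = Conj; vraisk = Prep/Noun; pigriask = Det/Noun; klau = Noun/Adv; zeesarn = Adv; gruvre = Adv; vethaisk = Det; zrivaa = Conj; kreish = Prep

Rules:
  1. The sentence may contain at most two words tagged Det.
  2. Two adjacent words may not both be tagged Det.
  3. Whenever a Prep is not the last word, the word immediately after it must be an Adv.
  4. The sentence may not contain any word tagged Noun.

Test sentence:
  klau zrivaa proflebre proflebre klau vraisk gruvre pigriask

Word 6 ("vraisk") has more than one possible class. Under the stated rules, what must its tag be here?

Candidates per position — 1:klau {Noun,Adv}; 2:zrivaa {Conj}; 3:proflebre {Conj}; 4:proflebre {Conj}; 5:klau {Noun,Adv}; 6:vraisk {Prep,Noun}; 7:gruvre {Adv}; 8:pigriask {Det,Noun}.
Position 1: tagging it Noun would leave rule 4 unsatisfiable, so it must be Adv.
Position 5: tagging it Noun would leave rule 4 unsatisfiable, so it must be Adv.
Position 6: tagging it Noun would leave rule 4 unsatisfiable, so it must be Prep.
Position 8: tagging it Noun would leave rule 4 unsatisfiable, so it must be Det.
So the tagging must be: Adv Conj Conj Conj Adv Prep Adv Det.
Check: rule 1 ✓; rule 2 ✓; rule 3 ✓; rule 4 ✓.

Prep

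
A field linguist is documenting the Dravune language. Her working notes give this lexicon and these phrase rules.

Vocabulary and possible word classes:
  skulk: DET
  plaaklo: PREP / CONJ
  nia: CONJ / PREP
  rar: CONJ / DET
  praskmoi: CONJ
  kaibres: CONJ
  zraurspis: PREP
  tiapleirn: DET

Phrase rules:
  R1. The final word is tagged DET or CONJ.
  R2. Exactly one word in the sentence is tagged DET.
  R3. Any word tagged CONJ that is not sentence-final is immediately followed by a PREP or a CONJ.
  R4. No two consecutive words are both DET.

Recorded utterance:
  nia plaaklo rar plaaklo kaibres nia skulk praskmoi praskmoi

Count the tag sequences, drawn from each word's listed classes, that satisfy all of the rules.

Candidates per position — 1:nia {CONJ,PREP}; 2:plaaklo {PREP,CONJ}; 3:rar {CONJ,DET}; 4:plaaklo {PREP,CONJ}; 5:kaibres {CONJ}; 6:nia {CONJ,PREP}; 7:skulk {DET}; 8:praskmoi {CONJ}; 9:praskmoi {CONJ}.
There are 32 candidate sequences in total.
Checking each against the rules leaves 8 sequences.
Count = 8.

8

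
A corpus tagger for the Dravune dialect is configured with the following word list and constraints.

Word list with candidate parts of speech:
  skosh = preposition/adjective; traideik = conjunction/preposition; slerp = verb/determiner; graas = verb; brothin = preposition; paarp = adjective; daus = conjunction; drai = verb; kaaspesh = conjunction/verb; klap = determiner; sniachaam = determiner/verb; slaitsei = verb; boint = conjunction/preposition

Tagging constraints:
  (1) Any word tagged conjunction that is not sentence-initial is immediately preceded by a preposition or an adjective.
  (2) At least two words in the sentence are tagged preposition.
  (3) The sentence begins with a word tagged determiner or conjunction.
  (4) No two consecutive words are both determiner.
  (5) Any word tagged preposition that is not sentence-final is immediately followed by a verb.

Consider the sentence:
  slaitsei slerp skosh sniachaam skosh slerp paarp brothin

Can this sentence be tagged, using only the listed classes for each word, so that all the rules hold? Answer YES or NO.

NO

Candidates per position — 1:slaitsei {verb}; 2:slerp {verb,determiner}; 3:skosh {preposition,adjective}; 4:sniachaam {determiner,verb}; 5:skosh {preposition,adjective}; 6:slerp {verb,determiner}; 7:paarp {adjective}; 8:brothin {preposition}.
Rule 3 cannot be satisfied by any choice of tags from the lexicon.
So there is no consistent tagging.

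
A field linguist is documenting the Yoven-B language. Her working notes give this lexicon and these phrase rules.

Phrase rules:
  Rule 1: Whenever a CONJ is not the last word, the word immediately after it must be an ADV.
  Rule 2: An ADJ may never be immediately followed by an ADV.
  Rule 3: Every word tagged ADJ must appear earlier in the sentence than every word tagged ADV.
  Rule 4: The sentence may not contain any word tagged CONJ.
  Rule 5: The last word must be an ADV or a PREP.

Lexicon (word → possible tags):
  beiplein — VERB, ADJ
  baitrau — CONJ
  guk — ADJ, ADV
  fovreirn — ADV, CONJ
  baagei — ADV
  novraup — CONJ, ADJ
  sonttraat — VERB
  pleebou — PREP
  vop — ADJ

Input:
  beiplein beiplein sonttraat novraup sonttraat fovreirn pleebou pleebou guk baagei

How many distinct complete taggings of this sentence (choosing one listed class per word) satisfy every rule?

Candidates per position — 1:beiplein {VERB,ADJ}; 2:beiplein {VERB,ADJ}; 3:sonttraat {VERB}; 4:novraup {CONJ,ADJ}; 5:sonttraat {VERB}; 6:fovreirn {ADV,CONJ}; 7:pleebou {PREP}; 8:pleebou {PREP}; 9:guk {ADJ,ADV}; 10:baagei {ADV}.
There are 32 candidate sequences in total.
The sequences that satisfy every rule: VERB VERB VERB ADJ VERB ADV PREP PREP ADV ADV; VERB ADJ VERB ADJ VERB ADV PREP PREP ADV ADV; ADJ VERB VERB ADJ VERB ADV PREP PREP ADV ADV; ADJ ADJ VERB ADJ VERB ADV PREP PREP ADV ADV.
Count = 4.

4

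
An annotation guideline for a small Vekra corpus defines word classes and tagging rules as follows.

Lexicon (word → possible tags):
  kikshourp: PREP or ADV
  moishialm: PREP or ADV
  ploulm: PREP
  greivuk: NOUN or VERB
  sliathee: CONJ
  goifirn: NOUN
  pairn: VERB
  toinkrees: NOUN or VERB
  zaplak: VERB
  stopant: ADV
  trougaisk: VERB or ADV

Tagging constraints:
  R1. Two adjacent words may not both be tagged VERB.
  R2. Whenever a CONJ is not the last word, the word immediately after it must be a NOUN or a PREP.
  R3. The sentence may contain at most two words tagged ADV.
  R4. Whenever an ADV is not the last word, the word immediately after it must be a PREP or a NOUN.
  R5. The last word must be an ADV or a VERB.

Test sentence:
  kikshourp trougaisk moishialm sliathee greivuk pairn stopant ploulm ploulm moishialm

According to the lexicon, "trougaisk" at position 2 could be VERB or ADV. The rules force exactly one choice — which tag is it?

Candidates per position — 1:kikshourp {PREP,ADV}; 2:trougaisk {VERB,ADV}; 3:moishialm {PREP,ADV}; 4:sliathee {CONJ}; 5:greivuk {NOUN,VERB}; 6:pairn {VERB}; 7:stopant {ADV}; 8:ploulm {PREP}; 9:ploulm {PREP}; 10:moishialm {PREP,ADV}.
Word 1 cannot be ADV — rule 4 would then fail for every completion. It is PREP.
Word 3 cannot be ADV — rule 4 would then fail for every completion. It is PREP.
Word 5 cannot be VERB — rule 1 would then fail for every completion. It is NOUN.
Word 10 cannot be PREP — rule 5 would then fail for every completion. It is ADV.
Word 2 cannot be ADV — rule 3 would then fail for every completion. It is VERB.
So the tagging must be: PREP VERB PREP CONJ NOUN VERB ADV PREP PREP ADV.
Check: rule 1 satisfied; rule 2 satisfied; rule 3 satisfied; rule 4 satisfied; rule 5 satisfied.

VERB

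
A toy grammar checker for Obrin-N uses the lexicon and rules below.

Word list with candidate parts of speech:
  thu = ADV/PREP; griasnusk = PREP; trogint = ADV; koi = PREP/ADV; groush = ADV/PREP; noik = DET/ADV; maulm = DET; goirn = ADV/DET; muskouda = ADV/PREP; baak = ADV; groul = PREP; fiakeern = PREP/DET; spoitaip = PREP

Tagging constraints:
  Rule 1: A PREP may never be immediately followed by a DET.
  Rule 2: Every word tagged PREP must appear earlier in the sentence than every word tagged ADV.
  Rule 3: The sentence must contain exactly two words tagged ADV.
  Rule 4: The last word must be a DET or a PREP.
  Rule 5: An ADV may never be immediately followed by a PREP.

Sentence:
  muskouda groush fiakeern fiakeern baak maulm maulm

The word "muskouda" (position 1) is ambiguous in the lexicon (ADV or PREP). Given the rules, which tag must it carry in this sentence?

Candidates per position — 1:muskouda {ADV,PREP}; 2:groush {ADV,PREP}; 3:fiakeern {PREP,DET}; 4:fiakeern {PREP,DET}; 5:baak {ADV}; 6:maulm {DET}; 7:maulm {DET}.
Position 1: the remaining choice is settled jointly with positions 2, 3, 4 — only PREP at position 1 is part of a tagging that satisfies every rule.
The only consistent sequence is: PREP ADV DET DET ADV DET DET.
Checking: rule 1 satisfied; rule 2 satisfied; rule 3 satisfied; rule 4 satisfied; rule 5 satisfied.

PREP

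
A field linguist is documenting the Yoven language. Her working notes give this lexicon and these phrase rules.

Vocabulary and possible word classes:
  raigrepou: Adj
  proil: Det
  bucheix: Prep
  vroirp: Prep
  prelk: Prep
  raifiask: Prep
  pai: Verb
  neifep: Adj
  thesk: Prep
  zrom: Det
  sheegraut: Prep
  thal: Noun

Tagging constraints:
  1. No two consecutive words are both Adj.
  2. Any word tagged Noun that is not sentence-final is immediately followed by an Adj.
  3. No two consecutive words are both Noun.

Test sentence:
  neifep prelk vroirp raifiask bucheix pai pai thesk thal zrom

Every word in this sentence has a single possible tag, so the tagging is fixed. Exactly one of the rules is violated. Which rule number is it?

2

Fixed tagging: Adj Prep Prep Prep Prep Verb Verb Prep Noun Det.
Applying the rules: R1 pass, R2 fail, R3 pass.
Only rule 2 fails.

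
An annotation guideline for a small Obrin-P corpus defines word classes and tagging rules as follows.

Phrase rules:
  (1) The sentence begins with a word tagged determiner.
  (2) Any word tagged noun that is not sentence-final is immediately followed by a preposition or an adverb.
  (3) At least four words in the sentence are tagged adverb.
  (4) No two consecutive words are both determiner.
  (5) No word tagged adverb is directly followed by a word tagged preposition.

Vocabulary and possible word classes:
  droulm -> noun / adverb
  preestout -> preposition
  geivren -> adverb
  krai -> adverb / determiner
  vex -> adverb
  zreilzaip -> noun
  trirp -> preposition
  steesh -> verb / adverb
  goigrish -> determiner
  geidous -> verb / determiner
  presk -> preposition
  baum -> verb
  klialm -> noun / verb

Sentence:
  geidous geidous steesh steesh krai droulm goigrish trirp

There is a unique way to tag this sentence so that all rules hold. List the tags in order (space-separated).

determiner verb adverb adverb adverb adverb determiner preposition

Candidates per position — 1:geidous {verb,determiner}; 2:geidous {verb,determiner}; 3:steesh {verb,adverb}; 4:steesh {verb,adverb}; 5:krai {adverb,determiner}; 6:droulm {noun,adverb}; 7:goigrish {determiner}; 8:trirp {preposition}.
Word 1 cannot be verb — rule 1 would then fail for every completion. It is determiner.
Word 2 cannot be determiner — rule 4 would then fail for every completion. It is verb.
Word 3 cannot be verb — rule 3 would then fail for every completion. It is adverb.
Word 4 cannot be verb — rule 3 would then fail for every completion. It is adverb.
Word 5 cannot be determiner — rule 3 would then fail for every completion. It is adverb.
Word 6 cannot be noun — rule 2 would then fail for every completion. It is adverb.
The only consistent sequence is: determiner verb adverb adverb adverb adverb determiner preposition.
Verifying each rule — rule 1 satisfied; rule 2 satisfied; rule 3 satisfied; rule 4 satisfied; rule 5 satisfied.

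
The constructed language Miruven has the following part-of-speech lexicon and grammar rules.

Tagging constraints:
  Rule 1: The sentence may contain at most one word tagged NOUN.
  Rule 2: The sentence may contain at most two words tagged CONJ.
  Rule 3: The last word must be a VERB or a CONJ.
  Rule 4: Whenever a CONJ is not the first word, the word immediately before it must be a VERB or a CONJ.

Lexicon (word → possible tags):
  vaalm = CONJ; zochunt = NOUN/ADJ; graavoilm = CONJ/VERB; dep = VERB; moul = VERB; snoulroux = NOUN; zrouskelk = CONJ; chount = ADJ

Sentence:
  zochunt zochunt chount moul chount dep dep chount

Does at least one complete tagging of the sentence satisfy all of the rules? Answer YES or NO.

NO

Candidates per position — 1:zochunt {NOUN,ADJ}; 2:zochunt {NOUN,ADJ}; 3:chount {ADJ}; 4:moul {VERB}; 5:chount {ADJ}; 6:dep {VERB}; 7:dep {VERB}; 8:chount {ADJ}.
Rule 3 cannot be satisfied by any choice of tags from the lexicon.
So there is no consistent tagging.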